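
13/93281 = 13/93281 = 0.00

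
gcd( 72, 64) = 8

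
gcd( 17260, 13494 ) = 2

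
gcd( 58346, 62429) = 1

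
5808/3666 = 968/611 = 1.58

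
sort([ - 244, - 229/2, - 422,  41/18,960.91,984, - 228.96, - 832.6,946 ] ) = [-832.6,- 422, - 244, - 228.96, - 229/2 , 41/18,946,  960.91, 984] 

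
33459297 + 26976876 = 60436173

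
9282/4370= 4641/2185 = 2.12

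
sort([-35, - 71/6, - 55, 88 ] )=[ - 55, - 35, - 71/6, 88]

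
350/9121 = 50/1303=0.04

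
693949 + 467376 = 1161325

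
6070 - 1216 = 4854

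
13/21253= 13/21253= 0.00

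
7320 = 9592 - 2272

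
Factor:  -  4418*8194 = - 2^2*17^1*47^2 * 241^1 = - 36201092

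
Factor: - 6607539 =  - 3^2*734171^1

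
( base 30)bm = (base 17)13C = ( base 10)352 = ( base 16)160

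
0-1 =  - 1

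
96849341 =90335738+6513603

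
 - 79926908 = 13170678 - 93097586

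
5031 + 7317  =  12348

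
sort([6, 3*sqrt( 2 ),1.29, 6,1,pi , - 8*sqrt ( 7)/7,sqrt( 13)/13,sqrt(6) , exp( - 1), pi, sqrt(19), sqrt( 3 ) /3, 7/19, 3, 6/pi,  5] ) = [ - 8 * sqrt ( 7) /7,sqrt( 13 ) /13, exp(  -  1 ),  7/19,sqrt( 3) /3, 1, 1.29, 6/pi, sqrt(6 ), 3,  pi, pi,3 * sqrt ( 2) , sqrt( 19), 5,  6, 6] 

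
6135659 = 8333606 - 2197947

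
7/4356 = 7/4356 = 0.00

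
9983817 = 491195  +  9492622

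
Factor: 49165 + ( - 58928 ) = - 9763=- 13^1*751^1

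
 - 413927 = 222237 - 636164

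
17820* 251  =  4472820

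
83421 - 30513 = 52908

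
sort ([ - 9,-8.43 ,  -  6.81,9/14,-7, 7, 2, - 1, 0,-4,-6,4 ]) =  [ - 9,  -  8.43, - 7,-6.81, - 6, - 4, - 1,0 , 9/14,2, 4,7] 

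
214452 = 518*414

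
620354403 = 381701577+238652826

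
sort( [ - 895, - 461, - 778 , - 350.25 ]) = [ - 895 , - 778, - 461, - 350.25] 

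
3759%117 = 15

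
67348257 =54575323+12772934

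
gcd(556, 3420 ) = 4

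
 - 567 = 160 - 727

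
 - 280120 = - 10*28012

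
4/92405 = 4/92405 = 0.00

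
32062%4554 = 184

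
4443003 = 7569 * 587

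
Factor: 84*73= 2^2*3^1 * 7^1*73^1= 6132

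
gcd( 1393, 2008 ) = 1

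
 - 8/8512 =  - 1+1063/1064 = - 0.00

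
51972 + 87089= 139061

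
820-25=795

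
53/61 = 53/61 = 0.87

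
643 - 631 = 12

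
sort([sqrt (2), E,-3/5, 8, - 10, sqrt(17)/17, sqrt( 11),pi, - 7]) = [ - 10, - 7, - 3/5, sqrt( 17)/17, sqrt(2 ) , E, pi, sqrt( 11),8 ]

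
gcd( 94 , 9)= 1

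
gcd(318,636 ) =318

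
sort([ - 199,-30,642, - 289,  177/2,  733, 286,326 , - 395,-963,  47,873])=[ - 963, - 395, - 289, -199, - 30,47,177/2,286, 326, 642,733, 873] 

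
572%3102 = 572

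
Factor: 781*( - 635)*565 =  - 280203275 =-5^2 *11^1*71^1 * 113^1*127^1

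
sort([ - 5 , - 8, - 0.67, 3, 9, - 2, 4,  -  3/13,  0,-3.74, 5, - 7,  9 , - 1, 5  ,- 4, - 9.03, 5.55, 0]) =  [ - 9.03, - 8, - 7, - 5 , - 4,- 3.74,-2, - 1, - 0.67,-3/13,0,  0,3,4,  5,  5, 5.55 , 9,  9 ]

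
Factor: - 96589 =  - 96589^1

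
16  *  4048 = 64768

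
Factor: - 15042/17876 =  - 2^( - 1)*3^1*23^1*41^( - 1) = -69/82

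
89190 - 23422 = 65768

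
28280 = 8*3535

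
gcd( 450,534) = 6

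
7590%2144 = 1158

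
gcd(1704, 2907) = 3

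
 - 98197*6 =-589182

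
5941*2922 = 17359602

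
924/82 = 11+ 11/41 = 11.27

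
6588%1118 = 998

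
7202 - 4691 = 2511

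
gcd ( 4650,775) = 775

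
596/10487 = 596/10487 = 0.06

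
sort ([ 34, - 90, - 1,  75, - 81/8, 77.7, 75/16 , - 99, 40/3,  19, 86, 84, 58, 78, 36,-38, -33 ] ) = [  -  99, - 90, - 38, - 33, - 81/8 , - 1, 75/16, 40/3, 19, 34,36 , 58,75,77.7,78 , 84, 86]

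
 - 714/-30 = 119/5 = 23.80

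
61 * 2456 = 149816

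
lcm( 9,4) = 36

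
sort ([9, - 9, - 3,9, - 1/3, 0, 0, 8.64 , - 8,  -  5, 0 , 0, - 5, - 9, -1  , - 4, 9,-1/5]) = [ - 9,- 9, - 8, - 5, - 5, - 4 , - 3, - 1, - 1/3,-1/5, 0,0 , 0, 0, 8.64, 9,9,9 ]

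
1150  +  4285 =5435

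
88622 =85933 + 2689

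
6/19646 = 3/9823 = 0.00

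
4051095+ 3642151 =7693246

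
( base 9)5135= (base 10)3758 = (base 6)25222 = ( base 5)110013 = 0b111010101110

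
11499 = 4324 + 7175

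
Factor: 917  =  7^1 * 131^1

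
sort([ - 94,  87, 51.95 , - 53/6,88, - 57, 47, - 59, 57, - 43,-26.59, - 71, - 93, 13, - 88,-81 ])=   [ - 94,  -  93,-88,-81, - 71, - 59, -57, - 43, - 26.59, - 53/6,  13,47  ,  51.95,57,87, 88 ]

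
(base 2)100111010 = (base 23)df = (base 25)ce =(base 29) ao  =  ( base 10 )314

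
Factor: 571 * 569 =324899 = 569^1 * 571^1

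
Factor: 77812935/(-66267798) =- 2^( - 1 )*5^1*89^(  -  1 ) * 124097^( - 1 )*5187529^1 = - 25937645/22089266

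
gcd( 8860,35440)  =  8860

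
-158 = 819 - 977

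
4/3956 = 1/989 = 0.00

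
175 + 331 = 506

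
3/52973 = 3/52973= 0.00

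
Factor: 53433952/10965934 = 26716976/5482967  =  2^4*7^( - 1)*11^1*13^1*397^( - 1)*1973^( - 1)*11677^1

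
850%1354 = 850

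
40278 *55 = 2215290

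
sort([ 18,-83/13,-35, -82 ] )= [ - 82, - 35, - 83/13,  18 ]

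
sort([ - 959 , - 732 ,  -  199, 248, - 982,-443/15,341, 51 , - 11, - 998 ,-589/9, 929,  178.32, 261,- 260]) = [  -  998,- 982,-959, - 732, - 260,- 199, - 589/9, - 443/15, - 11,  51, 178.32,248,261 , 341,929 ]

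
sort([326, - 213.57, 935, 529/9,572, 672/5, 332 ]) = [ - 213.57, 529/9,672/5,326, 332, 572, 935 ] 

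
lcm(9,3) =9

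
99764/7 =14252 =14252.00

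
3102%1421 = 260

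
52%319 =52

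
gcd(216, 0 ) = 216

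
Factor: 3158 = 2^1*1579^1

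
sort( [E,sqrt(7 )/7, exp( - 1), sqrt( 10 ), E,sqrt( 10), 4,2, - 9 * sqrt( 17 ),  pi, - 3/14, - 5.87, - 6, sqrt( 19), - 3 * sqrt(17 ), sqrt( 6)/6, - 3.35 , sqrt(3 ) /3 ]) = [ - 9 * sqrt( 17 ),-3*sqrt( 17 ), - 6,-5.87, - 3.35,  -  3/14, exp( - 1),sqrt(7 ) /7, sqrt (6 )/6,sqrt( 3 ) /3, 2, E, E, pi, sqrt(10 ), sqrt( 10),  4 , sqrt( 19 )]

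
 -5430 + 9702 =4272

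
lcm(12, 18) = 36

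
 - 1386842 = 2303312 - 3690154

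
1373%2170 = 1373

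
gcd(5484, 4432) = 4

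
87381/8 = 87381/8 = 10922.62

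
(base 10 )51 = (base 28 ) 1n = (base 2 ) 110011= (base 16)33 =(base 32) 1J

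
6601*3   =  19803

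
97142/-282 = - 48571/141 = - 344.48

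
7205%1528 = 1093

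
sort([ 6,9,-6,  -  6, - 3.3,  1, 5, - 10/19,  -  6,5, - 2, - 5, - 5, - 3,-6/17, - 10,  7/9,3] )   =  [ - 10,-6,  -  6, - 6, - 5, - 5,-3.3, - 3, - 2,  -  10/19, - 6/17,7/9,1, 3 , 5,5, 6,9] 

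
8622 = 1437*6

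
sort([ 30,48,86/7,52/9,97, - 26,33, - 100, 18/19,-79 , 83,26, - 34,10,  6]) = [ - 100, - 79, - 34, - 26,18/19,52/9, 6,10, 86/7,26, 30,  33,48,83,  97]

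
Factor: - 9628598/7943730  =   - 4814299/3971865 = - 3^( - 1 )*5^( - 1)*7^2*98251^1*264791^( - 1) 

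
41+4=45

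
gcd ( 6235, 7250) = 145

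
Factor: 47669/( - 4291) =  - 7^( - 1)*73^1*613^( - 1) * 653^1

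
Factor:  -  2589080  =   - 2^3*5^1*13^2*383^1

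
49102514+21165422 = 70267936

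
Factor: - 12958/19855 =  - 62/95 = - 2^1*5^( - 1)*19^( - 1)*31^1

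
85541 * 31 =2651771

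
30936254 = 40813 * 758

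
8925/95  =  1785/19=93.95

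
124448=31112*4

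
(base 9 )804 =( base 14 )348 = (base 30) lm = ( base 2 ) 1010001100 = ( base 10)652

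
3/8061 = 1/2687 =0.00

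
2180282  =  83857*26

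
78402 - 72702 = 5700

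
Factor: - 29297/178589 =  - 271^( - 1)*659^( - 1 )*29297^1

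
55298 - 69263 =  - 13965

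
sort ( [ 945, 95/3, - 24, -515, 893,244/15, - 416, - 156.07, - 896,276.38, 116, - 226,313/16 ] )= [-896, - 515,-416,-226, - 156.07,-24, 244/15, 313/16 , 95/3,116,  276.38,  893, 945]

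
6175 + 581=6756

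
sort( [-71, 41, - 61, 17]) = [ - 71,  -  61,  17, 41]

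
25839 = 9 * 2871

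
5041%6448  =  5041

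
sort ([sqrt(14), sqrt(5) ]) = [sqrt(5), sqrt( 14 ) ]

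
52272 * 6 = 313632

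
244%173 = 71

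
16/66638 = 8/33319  =  0.00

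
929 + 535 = 1464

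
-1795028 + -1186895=- 2981923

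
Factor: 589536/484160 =2^( - 1)* 3^2*5^( - 1) * 17^(-1)*23^1=207/170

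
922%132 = 130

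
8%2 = 0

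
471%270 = 201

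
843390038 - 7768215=835621823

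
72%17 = 4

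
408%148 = 112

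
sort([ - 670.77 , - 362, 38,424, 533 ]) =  [-670.77,-362, 38,  424, 533]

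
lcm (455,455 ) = 455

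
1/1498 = 1/1498 = 0.00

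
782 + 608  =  1390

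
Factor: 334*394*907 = 2^2*167^1*197^1*907^1 = 119357572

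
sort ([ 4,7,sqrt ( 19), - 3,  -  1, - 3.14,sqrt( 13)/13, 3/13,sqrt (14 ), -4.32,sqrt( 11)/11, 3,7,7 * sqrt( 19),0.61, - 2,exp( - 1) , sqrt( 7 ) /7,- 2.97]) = [ -4.32, - 3.14,-3, - 2.97,-2,-1,  3/13,sqrt( 13)/13, sqrt ( 11)/11, exp( - 1),sqrt( 7) /7, 0.61,3,sqrt( 14 ),4,sqrt( 19),7,7, 7*sqrt( 19)]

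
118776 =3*39592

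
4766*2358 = 11238228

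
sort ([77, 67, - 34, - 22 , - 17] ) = [-34, - 22, - 17 , 67, 77 ]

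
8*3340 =26720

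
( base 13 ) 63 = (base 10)81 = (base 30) 2L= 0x51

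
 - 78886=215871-294757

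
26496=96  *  276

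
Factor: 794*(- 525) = -2^1*3^1 * 5^2*7^1 * 397^1 = - 416850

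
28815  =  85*339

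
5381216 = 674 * 7984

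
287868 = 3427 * 84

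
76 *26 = 1976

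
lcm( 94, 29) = 2726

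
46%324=46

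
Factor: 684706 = 2^1*11^1 * 31123^1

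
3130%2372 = 758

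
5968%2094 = 1780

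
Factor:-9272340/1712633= -2^2*3^3*5^1*7^1*11^1*13^( - 1)*47^( - 1)*223^1 * 2803^(-1) 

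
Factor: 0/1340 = 0^1 = 0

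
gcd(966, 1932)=966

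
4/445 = 4/445 = 0.01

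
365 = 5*73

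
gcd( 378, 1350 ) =54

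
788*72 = 56736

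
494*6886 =3401684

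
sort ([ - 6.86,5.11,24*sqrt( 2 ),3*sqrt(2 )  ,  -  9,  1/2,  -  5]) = [ - 9,  -  6.86, - 5 , 1/2,3 * sqrt( 2)  ,  5.11,24*  sqrt(  2)] 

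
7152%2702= 1748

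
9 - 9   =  0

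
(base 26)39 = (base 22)3L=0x57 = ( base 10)87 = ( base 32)2n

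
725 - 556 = 169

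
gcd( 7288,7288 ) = 7288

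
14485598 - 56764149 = -42278551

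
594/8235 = 22/305=0.07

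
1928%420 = 248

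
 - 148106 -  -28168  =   - 119938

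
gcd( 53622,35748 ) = 17874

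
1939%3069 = 1939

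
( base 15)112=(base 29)8a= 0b11110010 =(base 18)D8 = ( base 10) 242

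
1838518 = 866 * 2123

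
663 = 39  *17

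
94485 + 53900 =148385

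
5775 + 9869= 15644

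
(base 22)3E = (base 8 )120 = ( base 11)73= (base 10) 80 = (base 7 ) 143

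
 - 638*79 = -50402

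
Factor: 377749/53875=5^( - 3)*431^( -1)*377749^1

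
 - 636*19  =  -12084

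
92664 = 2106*44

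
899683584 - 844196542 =55487042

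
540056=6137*88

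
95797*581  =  55658057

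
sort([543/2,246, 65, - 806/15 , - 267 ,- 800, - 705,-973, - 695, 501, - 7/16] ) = [ - 973,  -  800, - 705, - 695, - 267, - 806/15,  -  7/16,65,246,543/2,501]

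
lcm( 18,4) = 36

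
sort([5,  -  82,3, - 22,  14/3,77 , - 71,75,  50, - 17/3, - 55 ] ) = [  -  82, - 71, - 55,-22,-17/3,3  ,  14/3,5,50, 75, 77 ] 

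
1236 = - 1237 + 2473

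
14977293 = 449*33357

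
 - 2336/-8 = 292/1  =  292.00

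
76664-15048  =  61616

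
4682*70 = 327740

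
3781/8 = 472+5/8 = 472.62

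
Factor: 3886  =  2^1*29^1*67^1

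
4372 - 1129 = 3243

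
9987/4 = 9987/4=2496.75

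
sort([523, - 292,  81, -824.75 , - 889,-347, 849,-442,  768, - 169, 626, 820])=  [ - 889,-824.75 , - 442,-347, - 292,  -  169 , 81, 523, 626, 768,820, 849] 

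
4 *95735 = 382940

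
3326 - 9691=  - 6365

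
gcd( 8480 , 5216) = 32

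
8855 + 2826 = 11681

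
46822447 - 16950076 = 29872371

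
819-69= 750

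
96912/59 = 96912/59 = 1642.58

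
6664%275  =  64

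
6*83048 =498288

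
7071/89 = 79 + 40/89 = 79.45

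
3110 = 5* 622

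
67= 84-17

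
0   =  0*267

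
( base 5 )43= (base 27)N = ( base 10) 23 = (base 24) N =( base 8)27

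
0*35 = 0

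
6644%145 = 119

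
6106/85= 6106/85 = 71.84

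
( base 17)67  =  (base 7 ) 214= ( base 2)1101101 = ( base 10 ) 109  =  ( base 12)91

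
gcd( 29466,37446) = 6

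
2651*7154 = 18965254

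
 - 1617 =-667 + -950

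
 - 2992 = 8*( - 374)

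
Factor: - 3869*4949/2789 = -19147681/2789 = -  7^2*53^1*73^1*101^1*2789^( - 1) 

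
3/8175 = 1/2725 = 0.00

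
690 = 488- - 202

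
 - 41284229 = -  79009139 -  -37724910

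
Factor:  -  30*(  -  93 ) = 2790 =2^1*3^2*5^1*31^1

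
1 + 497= 498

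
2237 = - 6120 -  - 8357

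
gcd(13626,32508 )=18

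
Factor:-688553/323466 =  - 2^(-1)*3^(-1)*11^( - 1)*13^( - 2)*29^( - 1 )*109^1*6317^1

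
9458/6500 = 1 + 1479/3250 = 1.46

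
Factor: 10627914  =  2^1 * 3^1*11^2*14639^1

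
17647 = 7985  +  9662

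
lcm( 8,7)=56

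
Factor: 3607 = 3607^1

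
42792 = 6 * 7132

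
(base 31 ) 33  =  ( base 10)96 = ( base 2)1100000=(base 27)3f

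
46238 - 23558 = 22680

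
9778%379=303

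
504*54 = 27216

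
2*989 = 1978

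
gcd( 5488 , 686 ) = 686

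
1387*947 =1313489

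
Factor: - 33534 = -2^1*3^6*23^1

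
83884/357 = 234 + 346/357 = 234.97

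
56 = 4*14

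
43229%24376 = 18853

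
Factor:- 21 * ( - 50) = 1050 = 2^1 * 3^1 * 5^2 * 7^1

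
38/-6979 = - 1+6941/6979 = - 0.01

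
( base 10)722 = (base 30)o2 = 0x2d2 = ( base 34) l8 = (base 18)242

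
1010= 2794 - 1784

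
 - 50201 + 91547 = 41346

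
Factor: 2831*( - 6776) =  - 2^3* 7^1*11^2 *19^1* 149^1 = - 19182856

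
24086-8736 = 15350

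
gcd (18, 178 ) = 2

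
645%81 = 78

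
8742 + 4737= 13479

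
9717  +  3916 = 13633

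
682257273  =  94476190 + 587781083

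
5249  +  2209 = 7458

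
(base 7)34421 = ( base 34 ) 7KE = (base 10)8786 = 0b10001001010010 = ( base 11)6668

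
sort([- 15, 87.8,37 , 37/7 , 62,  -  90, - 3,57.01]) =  [ -90 , - 15,-3, 37/7,37,57.01, 62,87.8 ] 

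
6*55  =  330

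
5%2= 1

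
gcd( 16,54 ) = 2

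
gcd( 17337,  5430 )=3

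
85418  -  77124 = 8294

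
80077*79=6326083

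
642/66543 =214/22181 = 0.01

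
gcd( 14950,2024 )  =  46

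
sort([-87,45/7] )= [-87,45/7 ]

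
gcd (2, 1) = 1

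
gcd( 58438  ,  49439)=1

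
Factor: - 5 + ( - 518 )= - 523^1 = - 523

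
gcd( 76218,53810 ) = 2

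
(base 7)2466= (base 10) 930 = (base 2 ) 1110100010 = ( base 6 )4150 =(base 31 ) U0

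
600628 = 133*4516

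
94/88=47/44 = 1.07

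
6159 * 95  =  585105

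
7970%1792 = 802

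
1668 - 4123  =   - 2455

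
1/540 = 1/540 = 0.00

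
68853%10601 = 5247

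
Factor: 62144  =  2^6*971^1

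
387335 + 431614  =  818949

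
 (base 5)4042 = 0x20a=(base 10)522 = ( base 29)i0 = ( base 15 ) 24C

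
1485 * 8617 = 12796245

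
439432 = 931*472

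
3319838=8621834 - 5301996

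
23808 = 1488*16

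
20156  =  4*5039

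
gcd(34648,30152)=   8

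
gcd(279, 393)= 3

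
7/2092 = 7/2092 = 0.00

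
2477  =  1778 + 699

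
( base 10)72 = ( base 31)2a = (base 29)2e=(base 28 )2G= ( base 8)110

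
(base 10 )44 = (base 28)1G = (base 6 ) 112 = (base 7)62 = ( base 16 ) 2c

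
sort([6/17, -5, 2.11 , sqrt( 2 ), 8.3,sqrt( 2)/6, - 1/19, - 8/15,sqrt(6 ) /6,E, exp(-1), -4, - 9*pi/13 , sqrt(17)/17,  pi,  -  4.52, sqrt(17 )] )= [  -  5, - 4.52 ,-4,  -  9 * pi/13,-8/15, - 1/19,sqrt( 2) /6,sqrt( 17 ) /17,6/17,exp( - 1), sqrt( 6 ) /6, sqrt( 2 ), 2.11,E, pi,  sqrt( 17),  8.3] 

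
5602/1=5602 = 5602.00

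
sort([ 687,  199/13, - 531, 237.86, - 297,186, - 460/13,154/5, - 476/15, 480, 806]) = [ - 531, -297,-460/13, - 476/15, 199/13,154/5, 186, 237.86, 480,687, 806]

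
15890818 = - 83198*( - 191) 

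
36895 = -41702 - -78597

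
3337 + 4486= 7823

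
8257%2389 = 1090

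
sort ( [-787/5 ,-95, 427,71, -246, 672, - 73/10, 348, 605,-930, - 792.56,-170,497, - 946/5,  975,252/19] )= [-930, - 792.56,-246, - 946/5, - 170 ,- 787/5 ,-95, - 73/10, 252/19, 71, 348  ,  427,497, 605, 672, 975 ] 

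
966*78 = 75348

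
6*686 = 4116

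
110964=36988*3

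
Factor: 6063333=3^1*101^1*20011^1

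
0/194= 0= 0.00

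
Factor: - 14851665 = - 3^2*5^1*330037^1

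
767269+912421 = 1679690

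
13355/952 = 13355/952 = 14.03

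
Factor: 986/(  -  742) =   -  7^(-1 ) * 17^1* 29^1*53^( - 1) = - 493/371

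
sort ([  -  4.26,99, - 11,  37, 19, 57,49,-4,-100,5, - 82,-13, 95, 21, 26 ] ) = [ - 100,-82, - 13, - 11,-4.26, - 4,5, 19, 21, 26,37,49, 57,95, 99 ] 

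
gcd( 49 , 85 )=1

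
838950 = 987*850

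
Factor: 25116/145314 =2^1*3^( - 4)*7^1 = 14/81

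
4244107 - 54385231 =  - 50141124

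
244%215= 29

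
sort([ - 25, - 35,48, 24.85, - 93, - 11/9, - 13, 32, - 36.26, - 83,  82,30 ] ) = [ - 93, - 83, - 36.26,-35,  -  25, - 13,-11/9,24.85, 30, 32, 48,82 ]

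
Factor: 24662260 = 2^2*5^1*7^1*176159^1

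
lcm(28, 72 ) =504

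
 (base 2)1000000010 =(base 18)1aa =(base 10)514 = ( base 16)202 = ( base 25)KE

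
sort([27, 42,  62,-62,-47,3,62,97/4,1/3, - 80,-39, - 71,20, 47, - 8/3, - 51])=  [  -  80, - 71, - 62,- 51,- 47, - 39, -8/3,1/3, 3,20,97/4 , 27,42 , 47,62,  62]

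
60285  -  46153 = 14132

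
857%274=35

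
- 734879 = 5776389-6511268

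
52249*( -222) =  -11599278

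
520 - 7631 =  - 7111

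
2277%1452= 825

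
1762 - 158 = 1604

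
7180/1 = 7180 = 7180.00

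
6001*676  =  4056676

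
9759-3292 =6467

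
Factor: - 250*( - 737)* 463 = 85307750 = 2^1*5^3 *11^1*67^1*463^1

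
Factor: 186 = 2^1*3^1 *31^1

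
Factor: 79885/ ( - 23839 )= - 5^1*13^1 * 31^( - 1) * 769^( - 1 )*1229^1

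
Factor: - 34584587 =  - 151^1*229037^1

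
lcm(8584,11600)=429200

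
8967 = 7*1281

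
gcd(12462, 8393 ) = 1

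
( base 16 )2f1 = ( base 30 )p3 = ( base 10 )753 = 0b1011110001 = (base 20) 1hd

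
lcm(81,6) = 162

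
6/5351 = 6/5351 = 0.00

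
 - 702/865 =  - 1 + 163/865 = - 0.81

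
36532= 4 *9133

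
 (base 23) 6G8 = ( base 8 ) 6736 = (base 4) 313132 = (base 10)3550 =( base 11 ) 2738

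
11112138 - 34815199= - 23703061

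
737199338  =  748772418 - 11573080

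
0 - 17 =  - 17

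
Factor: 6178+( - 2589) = 37^1*97^1 = 3589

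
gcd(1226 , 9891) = 1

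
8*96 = 768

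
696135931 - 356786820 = 339349111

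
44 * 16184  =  712096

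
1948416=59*33024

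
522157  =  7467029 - 6944872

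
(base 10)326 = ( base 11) 277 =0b101000110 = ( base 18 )102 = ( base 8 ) 506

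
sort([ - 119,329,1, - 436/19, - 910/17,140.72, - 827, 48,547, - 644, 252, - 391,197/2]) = [ - 827, - 644, - 391, - 119, - 910/17, - 436/19, 1,48,197/2 , 140.72,252,329,547 ]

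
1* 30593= 30593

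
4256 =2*2128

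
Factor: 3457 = 3457^1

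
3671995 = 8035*457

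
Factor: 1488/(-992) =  - 3/2 = - 2^( - 1 )*3^1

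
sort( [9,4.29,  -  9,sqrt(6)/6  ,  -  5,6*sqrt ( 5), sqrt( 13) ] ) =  [ -9,-5,sqrt( 6 )/6,sqrt( 13 ),4.29,9, 6*sqrt( 5 )]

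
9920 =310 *32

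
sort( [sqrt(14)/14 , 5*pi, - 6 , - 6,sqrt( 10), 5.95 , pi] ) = [ - 6, - 6,sqrt ( 14 )/14, pi, sqrt( 10 ),5.95, 5*pi ]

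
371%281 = 90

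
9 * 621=5589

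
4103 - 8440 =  - 4337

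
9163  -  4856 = 4307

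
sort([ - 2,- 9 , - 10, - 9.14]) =[-10, - 9.14, - 9,-2]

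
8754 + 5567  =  14321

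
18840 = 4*4710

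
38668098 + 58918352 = 97586450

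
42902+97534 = 140436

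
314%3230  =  314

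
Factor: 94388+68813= 163201 =293^1* 557^1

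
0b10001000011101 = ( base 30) 9l3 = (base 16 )221d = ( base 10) 8733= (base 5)234413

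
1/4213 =1/4213 = 0.00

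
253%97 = 59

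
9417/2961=3139/987 = 3.18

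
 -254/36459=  - 1+36205/36459 = - 0.01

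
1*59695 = 59695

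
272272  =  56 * 4862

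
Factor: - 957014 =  - 2^1*47^1*10181^1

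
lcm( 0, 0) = 0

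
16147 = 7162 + 8985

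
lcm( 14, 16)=112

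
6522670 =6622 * 985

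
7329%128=33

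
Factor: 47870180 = 2^2*5^1*43^1 * 55663^1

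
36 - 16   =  20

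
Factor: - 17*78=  - 2^1*3^1*13^1*17^1 =- 1326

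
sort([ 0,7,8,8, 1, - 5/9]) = [ - 5/9, 0,1,7,8,8 ] 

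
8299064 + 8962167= 17261231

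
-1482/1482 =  - 1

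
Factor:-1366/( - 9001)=2^1 * 683^1*9001^(-1) 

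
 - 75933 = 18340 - 94273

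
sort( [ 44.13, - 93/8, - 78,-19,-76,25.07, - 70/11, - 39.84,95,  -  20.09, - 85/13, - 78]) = [-78,  -  78, - 76, - 39.84, - 20.09, - 19, - 93/8 , - 85/13, - 70/11,25.07 , 44.13, 95] 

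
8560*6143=52584080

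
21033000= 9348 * 2250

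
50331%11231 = 5407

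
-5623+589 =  - 5034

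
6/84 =1/14  =  0.07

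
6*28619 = 171714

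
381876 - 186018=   195858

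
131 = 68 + 63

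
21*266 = 5586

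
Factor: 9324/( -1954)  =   - 2^1*3^2*7^1*37^1*977^(-1) = - 4662/977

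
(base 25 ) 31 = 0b1001100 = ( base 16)4C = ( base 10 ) 76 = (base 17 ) 48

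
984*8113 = 7983192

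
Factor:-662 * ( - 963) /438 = 3^1* 73^( - 1)*107^1*331^1 = 106251/73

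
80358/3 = 26786= 26786.00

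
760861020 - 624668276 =136192744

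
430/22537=430/22537 = 0.02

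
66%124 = 66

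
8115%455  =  380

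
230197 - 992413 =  - 762216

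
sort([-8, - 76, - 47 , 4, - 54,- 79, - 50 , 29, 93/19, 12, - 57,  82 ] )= [ - 79, - 76,  -  57, - 54,-50 , - 47,- 8, 4, 93/19, 12, 29, 82 ]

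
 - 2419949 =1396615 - 3816564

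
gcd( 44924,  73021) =1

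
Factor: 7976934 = 2^1*3^3*7^1 * 47^1*449^1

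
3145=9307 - 6162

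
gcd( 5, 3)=1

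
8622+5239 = 13861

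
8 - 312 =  - 304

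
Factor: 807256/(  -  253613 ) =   -  2^3* 100907^1*253613^(  -  1)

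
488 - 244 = 244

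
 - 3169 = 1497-4666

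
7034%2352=2330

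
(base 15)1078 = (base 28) 4cg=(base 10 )3488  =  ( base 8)6640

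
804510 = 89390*9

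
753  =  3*251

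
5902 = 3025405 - 3019503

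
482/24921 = 482/24921 = 0.02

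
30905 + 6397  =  37302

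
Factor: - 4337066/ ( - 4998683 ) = 2^1*29^1*37^1*43^1*47^1*4998683^(-1)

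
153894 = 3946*39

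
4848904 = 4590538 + 258366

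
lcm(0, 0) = 0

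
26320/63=3760/9 = 417.78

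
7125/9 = 2375/3 = 791.67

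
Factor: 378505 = 5^1*17^1 * 61^1 * 73^1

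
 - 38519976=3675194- 42195170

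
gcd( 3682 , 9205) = 1841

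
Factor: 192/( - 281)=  - 2^6* 3^1*281^( - 1)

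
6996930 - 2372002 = 4624928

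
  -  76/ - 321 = 76/321  =  0.24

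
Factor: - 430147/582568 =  - 2^( - 3)*7^(-1 )*101^( -1)*103^ ( - 1) * 430147^1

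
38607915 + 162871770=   201479685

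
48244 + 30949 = 79193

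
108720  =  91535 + 17185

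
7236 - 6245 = 991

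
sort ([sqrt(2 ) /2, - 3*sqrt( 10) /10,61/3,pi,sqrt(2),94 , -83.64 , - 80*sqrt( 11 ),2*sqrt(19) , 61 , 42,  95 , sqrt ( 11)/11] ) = [ - 80*sqrt( 11),-83.64, -3*sqrt ( 10 )/10, sqrt ( 11)/11 , sqrt (2 )/2,sqrt(2), pi,  2*sqrt(19),61/3,42,  61,94,95] 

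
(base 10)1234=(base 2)10011010010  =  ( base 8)2322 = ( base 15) 574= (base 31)18p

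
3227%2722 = 505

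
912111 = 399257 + 512854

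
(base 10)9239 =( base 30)a7t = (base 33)8FW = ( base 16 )2417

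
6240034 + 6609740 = 12849774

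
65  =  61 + 4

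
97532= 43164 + 54368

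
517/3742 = 517/3742 = 0.14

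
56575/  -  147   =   - 385  +  20/147 = - 384.86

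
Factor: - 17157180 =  - 2^2*3^1*5^1*285953^1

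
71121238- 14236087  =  56885151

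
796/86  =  398/43 = 9.26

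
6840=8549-1709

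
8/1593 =8/1593=0.01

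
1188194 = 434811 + 753383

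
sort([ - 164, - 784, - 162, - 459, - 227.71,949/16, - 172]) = [ - 784, -459, - 227.71, - 172,- 164, - 162,949/16] 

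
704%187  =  143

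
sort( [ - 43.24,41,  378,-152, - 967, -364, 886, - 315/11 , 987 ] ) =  [ - 967, - 364, - 152, - 43.24 , - 315/11, 41, 378, 886,987 ]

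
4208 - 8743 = - 4535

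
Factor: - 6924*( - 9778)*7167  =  2^3*3^2*577^1*2389^1*4889^1 = 485226483624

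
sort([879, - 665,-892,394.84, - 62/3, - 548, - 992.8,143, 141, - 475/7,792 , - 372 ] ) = [-992.8,  -  892, - 665, - 548 ,  -  372,-475/7,-62/3, 141,143,394.84, 792 , 879] 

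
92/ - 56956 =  - 1+14216/14239=- 0.00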